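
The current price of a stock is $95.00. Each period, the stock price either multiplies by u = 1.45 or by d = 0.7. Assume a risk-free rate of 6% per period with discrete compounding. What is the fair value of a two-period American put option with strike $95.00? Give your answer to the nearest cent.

$13.98

Risk-neutral probability p = (1 + 0.06 − 0.7)/(1.45 − 0.7) = 0.3600/0.7500 = 0.4800
Terminal stock prices: S_uu = 199.7, S_ud = 96.42, S_dd = 46.55
Terminal payoffs (K − S): max(-104.7, 0) = 0, max(-1.425, 0) = 0, max(48.45, 0) = 48.45
Node u (S = 137.8): continuation = 1/1.06·[0.4800·0.0000 + 0.5200·0.0000] = 0.0000; exercise value = 0.0000 ≤ continuation, so V_u = 0.0000
Node d (S = 66.5): continuation = 1/1.06·[0.4800·0.0000 + 0.5200·48.4500] = 23.7679; exercise value = 28.5000 > continuation, so V_d = 28.5000 (exercise)
Node 0 (S = 95): continuation = 1/1.06·[0.4800·0.0000 + 0.5200·28.5000] = 13.9811; exercise value = 0.0000 ≤ continuation, so V_0 = 13.9811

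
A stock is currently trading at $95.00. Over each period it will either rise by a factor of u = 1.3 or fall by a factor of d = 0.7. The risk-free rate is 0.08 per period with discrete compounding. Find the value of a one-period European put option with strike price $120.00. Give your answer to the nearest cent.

Risk-neutral probability p = (1 + 0.08 − 0.7)/(1.3 − 0.7) = 0.3800/0.6000 = 0.6333
Terminal stock prices: S_u = 123.5, S_d = 66.5
Terminal payoffs (K − S): max(-3.5, 0) = 0, max(53.5, 0) = 53.5
Node 0 (S = 95): V_0 = 1/1.08·[0.6333·0.0000 + 0.3667·53.5000] = 18.1636

$18.16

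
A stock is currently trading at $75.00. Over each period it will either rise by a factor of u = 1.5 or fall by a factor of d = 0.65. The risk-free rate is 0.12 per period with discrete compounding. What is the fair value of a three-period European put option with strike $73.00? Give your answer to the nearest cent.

Risk-neutral probability p = (1 + 0.12 − 0.65)/(1.5 − 0.65) = 0.4700/0.8500 = 0.5529
Terminal stock prices: S_uuu = 253.1, S_uud = 109.7, S_udd = 47.53, S_ddd = 20.6
Terminal payoffs (K − S): max(-180.1, 0) = 0, max(-36.69, 0) = 0, max(25.47, 0) = 25.47, max(52.4, 0) = 52.4
Node uu (S = 168.8): V_uu = 1/1.12·[0.5529·0.0000 + 0.4471·0.0000] = 0.0000
Node ud (S = 73.12): V_ud = 1/1.12·[0.5529·0.0000 + 0.4471·25.4687] = 10.1661
Node dd (S = 31.69): V_dd = 1/1.12·[0.5529·25.4687 + 0.4471·52.4031] = 33.4911
Node u (S = 112.5): V_u = 1/1.12·[0.5529·0.0000 + 0.4471·10.1661] = 4.0579
Node d (S = 48.75): V_d = 1/1.12·[0.5529·10.1661 + 0.4471·33.4911] = 18.3873
Node 0 (S = 75): V_0 = 1/1.12·[0.5529·4.0579 + 0.4471·18.3873] = 9.3428

$9.34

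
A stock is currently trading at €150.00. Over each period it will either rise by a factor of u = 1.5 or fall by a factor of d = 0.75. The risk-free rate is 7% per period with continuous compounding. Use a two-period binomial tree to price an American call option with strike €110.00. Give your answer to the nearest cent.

Risk-neutral probability p = (e^0.07 − 0.75)/(1.5 − 0.75) = 0.3225/0.7500 = 0.4300
Terminal stock prices: S_uu = 337.5, S_ud = 168.8, S_dd = 84.38
Terminal payoffs (S − K): max(227.5, 0) = 227.5, max(58.75, 0) = 58.75, max(-25.62, 0) = 0
Node u (S = 225): continuation = e^(−0.07)·[0.4300·227.5000 + 0.5700·58.7500] = 122.4367; exercise value = 115.0000 ≤ continuation, so V_u = 122.4367
Node d (S = 112.5): continuation = e^(−0.07)·[0.4300·58.7500 + 0.5700·0.0000] = 23.5552; exercise value = 2.5000 ≤ continuation, so V_d = 23.5552
Node 0 (S = 150): continuation = e^(−0.07)·[0.4300·122.4367 + 0.5700·23.5552] = 61.6082; exercise value = 40.0000 ≤ continuation, so V_0 = 61.6082

€61.61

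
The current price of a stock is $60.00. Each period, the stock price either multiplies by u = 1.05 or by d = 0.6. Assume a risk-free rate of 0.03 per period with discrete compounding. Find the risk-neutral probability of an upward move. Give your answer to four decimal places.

Risk-neutral probability p = (1 + 0.03 − 0.6)/(1.05 − 0.6) = 0.4300/0.4500 = 0.9556

p = 0.9556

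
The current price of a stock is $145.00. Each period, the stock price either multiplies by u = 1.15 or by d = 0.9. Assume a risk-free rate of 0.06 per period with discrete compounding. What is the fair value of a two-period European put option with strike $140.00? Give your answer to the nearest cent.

Risk-neutral probability p = (1 + 0.06 − 0.9)/(1.15 − 0.9) = 0.1600/0.2500 = 0.6400
Terminal stock prices: S_uu = 191.8, S_ud = 150.1, S_dd = 117.5
Terminal payoffs (K − S): max(-51.76, 0) = 0, max(-10.08, 0) = 0, max(22.55, 0) = 22.55
Node u (S = 166.8): V_u = 1/1.06·[0.6400·0.0000 + 0.3600·0.0000] = 0.0000
Node d (S = 130.5): V_d = 1/1.06·[0.6400·0.0000 + 0.3600·22.5500] = 7.6585
Node 0 (S = 145): V_0 = 1/1.06·[0.6400·0.0000 + 0.3600·7.6585] = 2.6010

$2.60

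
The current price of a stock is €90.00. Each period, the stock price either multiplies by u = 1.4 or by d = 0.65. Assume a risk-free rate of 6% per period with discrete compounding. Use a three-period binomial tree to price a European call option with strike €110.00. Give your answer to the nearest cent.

€20.38

Risk-neutral probability p = (1 + 0.06 − 0.65)/(1.4 − 0.65) = 0.4100/0.7500 = 0.5467
Terminal stock prices: S_uuu = 247, S_uud = 114.7, S_udd = 53.23, S_ddd = 24.72
Terminal payoffs (S − K): max(137, 0) = 137, max(4.66, 0) = 4.66, max(-56.77, 0) = 0, max(-85.28, 0) = 0
Node uu (S = 176.4): V_uu = 1/1.06·[0.5467·136.9600 + 0.4533·4.6600] = 72.6264
Node ud (S = 81.9): V_ud = 1/1.06·[0.5467·4.6600 + 0.4533·0.0000] = 2.4033
Node dd (S = 38.03): V_dd = 1/1.06·[0.5467·0.0000 + 0.4533·0.0000] = 0.0000
Node u (S = 126): V_u = 1/1.06·[0.5467·72.6264 + 0.4533·2.4033] = 38.4829
Node d (S = 58.5): V_d = 1/1.06·[0.5467·2.4033 + 0.4533·0.0000] = 1.2394
Node 0 (S = 90): V_0 = 1/1.06·[0.5467·38.4829 + 0.4533·1.2394] = 20.3766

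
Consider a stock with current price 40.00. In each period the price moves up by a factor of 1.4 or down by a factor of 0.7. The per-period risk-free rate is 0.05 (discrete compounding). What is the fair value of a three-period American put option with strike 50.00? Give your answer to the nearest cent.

Risk-neutral probability p = (1 + 0.05 − 0.7)/(1.4 − 0.7) = 0.3500/0.7000 = 0.5000
Terminal stock prices: S_uuu = 109.8, S_uud = 54.88, S_udd = 27.44, S_ddd = 13.72
Terminal payoffs (K − S): max(-59.76, 0) = 0, max(-4.88, 0) = 0, max(22.56, 0) = 22.56, max(36.28, 0) = 36.28
Node uu (S = 78.4): continuation = 1/1.05·[0.5000·0.0000 + 0.5000·0.0000] = 0.0000; exercise value = 0.0000 ≤ continuation, so V_uu = 0.0000
Node ud (S = 39.2): continuation = 1/1.05·[0.5000·0.0000 + 0.5000·22.5600] = 10.7429; exercise value = 10.8000 > continuation, so V_ud = 10.8000 (exercise)
Node dd (S = 19.6): continuation = 1/1.05·[0.5000·22.5600 + 0.5000·36.2800] = 28.0190; exercise value = 30.4000 > continuation, so V_dd = 30.4000 (exercise)
Node u (S = 56): continuation = 1/1.05·[0.5000·0.0000 + 0.5000·10.8000] = 5.1429; exercise value = 0.0000 ≤ continuation, so V_u = 5.1429
Node d (S = 28): continuation = 1/1.05·[0.5000·10.8000 + 0.5000·30.4000] = 19.6190; exercise value = 22.0000 > continuation, so V_d = 22.0000 (exercise)
Node 0 (S = 40): continuation = 1/1.05·[0.5000·5.1429 + 0.5000·22.0000] = 12.9252; exercise value = 10.0000 ≤ continuation, so V_0 = 12.9252

12.93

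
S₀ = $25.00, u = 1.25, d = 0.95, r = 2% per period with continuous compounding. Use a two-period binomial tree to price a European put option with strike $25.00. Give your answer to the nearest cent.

$1.37

Risk-neutral probability p = (e^0.02 − 0.95)/(1.25 − 0.95) = 0.0702/0.3000 = 0.2340
Terminal stock prices: S_uu = 39.06, S_ud = 29.69, S_dd = 22.56
Terminal payoffs (K − S): max(-14.06, 0) = 0, max(-4.688, 0) = 0, max(2.438, 0) = 2.438
Node u (S = 31.25): V_u = e^(−0.02)·[0.2340·0.0000 + 0.7660·0.0000] = 0.0000
Node d (S = 23.75): V_d = e^(−0.02)·[0.2340·0.0000 + 0.7660·2.4375] = 1.8301
Node 0 (S = 25): V_0 = e^(−0.02)·[0.2340·0.0000 + 0.7660·1.8301] = 1.3741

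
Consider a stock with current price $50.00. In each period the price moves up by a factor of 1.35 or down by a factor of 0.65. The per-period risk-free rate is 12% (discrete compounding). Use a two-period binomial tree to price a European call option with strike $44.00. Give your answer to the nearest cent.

Risk-neutral probability p = (1 + 0.12 − 0.65)/(1.35 − 0.65) = 0.4700/0.7000 = 0.6714
Terminal stock prices: S_uu = 91.13, S_ud = 43.88, S_dd = 21.13
Terminal payoffs (S − K): max(47.13, 0) = 47.13, max(-0.125, 0) = 0, max(-22.87, 0) = 0
Node u (S = 67.5): V_u = 1/1.12·[0.6714·47.1250 + 0.3286·0.0000] = 28.2510
Node d (S = 32.5): V_d = 1/1.12·[0.6714·0.0000 + 0.3286·0.0000] = 0.0000
Node 0 (S = 50): V_0 = 1/1.12·[0.6714·28.2510 + 0.3286·0.0000] = 16.9362

$16.94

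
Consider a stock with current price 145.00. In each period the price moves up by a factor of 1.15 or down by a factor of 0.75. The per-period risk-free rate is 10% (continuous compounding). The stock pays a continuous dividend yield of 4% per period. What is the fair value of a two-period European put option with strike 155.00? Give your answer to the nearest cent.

Per-period risk-free factor R = e^0.1 = 1.1052; dividend-adjusted growth = e^(0.1−0.04) = 1.0618.
Risk-neutral probability p = (1.0618 − 0.75)/(1.15 − 0.75) = 0.3118/0.4000 = 0.7796
Terminal stock prices: S_uu = 191.8, S_ud = 125.1, S_dd = 81.56
Terminal payoffs (K − S): max(-36.76, 0) = 0, max(29.94, 0) = 29.94, max(73.44, 0) = 73.44
Node u (S = 166.8): V_u = e^(−0.1)·[0.7796·0.0000 + 0.2204·29.9375] = 5.9706
Node d (S = 108.8): V_d = e^(−0.1)·[0.7796·29.9375 + 0.2204·73.4375] = 35.7639
Node 0 (S = 145): V_0 = e^(−0.1)·[0.7796·5.9706 + 0.2204·35.7639] = 11.3442

11.34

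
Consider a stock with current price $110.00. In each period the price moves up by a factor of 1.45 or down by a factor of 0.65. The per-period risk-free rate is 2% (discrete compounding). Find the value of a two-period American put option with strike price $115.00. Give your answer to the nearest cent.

$25.63

Risk-neutral probability p = (1 + 0.02 − 0.65)/(1.45 − 0.65) = 0.3700/0.8000 = 0.4625
Terminal stock prices: S_uu = 231.3, S_ud = 103.7, S_dd = 46.48
Terminal payoffs (K − S): max(-116.3, 0) = 0, max(11.33, 0) = 11.33, max(68.53, 0) = 68.53
Node u (S = 159.5): continuation = 1/1.02·[0.4625·0.0000 + 0.5375·11.3250] = 5.9678; exercise value = 0.0000 ≤ continuation, so V_u = 5.9678
Node d (S = 71.5): continuation = 1/1.02·[0.4625·11.3250 + 0.5375·68.5250] = 41.2451; exercise value = 43.5000 > continuation, so V_d = 43.5000 (exercise)
Node 0 (S = 110): continuation = 1/1.02·[0.4625·5.9678 + 0.5375·43.5000] = 25.6288; exercise value = 5.0000 ≤ continuation, so V_0 = 25.6288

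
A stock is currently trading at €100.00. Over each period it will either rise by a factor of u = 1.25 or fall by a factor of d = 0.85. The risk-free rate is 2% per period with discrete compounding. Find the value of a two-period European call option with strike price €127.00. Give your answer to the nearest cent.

Risk-neutral probability p = (1 + 0.02 − 0.85)/(1.25 − 0.85) = 0.1700/0.4000 = 0.4250
Terminal stock prices: S_uu = 156.2, S_ud = 106.2, S_dd = 72.25
Terminal payoffs (S − K): max(29.25, 0) = 29.25, max(-20.75, 0) = 0, max(-54.75, 0) = 0
Node u (S = 125): V_u = 1/1.02·[0.4250·29.2500 + 0.5750·0.0000] = 12.1875
Node d (S = 85): V_d = 1/1.02·[0.4250·0.0000 + 0.5750·0.0000] = 0.0000
Node 0 (S = 100): V_0 = 1/1.02·[0.4250·12.1875 + 0.5750·0.0000] = 5.0781

€5.08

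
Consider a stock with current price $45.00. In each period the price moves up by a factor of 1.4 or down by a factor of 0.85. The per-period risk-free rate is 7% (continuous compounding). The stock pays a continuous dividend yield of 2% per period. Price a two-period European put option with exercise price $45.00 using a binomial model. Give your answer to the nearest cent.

$4.36

Per-period risk-free factor R = e^0.07 = 1.0725; dividend-adjusted growth = e^(0.07−0.02) = 1.0513.
Risk-neutral probability p = (1.0513 − 0.85)/(1.4 − 0.85) = 0.2013/0.5500 = 0.3659
Terminal stock prices: S_uu = 88.2, S_ud = 53.55, S_dd = 32.51
Terminal payoffs (K − S): max(-43.2, 0) = 0, max(-8.55, 0) = 0, max(12.49, 0) = 12.49
Node u (S = 63): V_u = e^(−0.07)·[0.3659·0.0000 + 0.6341·0.0000] = 0.0000
Node d (S = 38.25): V_d = e^(−0.07)·[0.3659·0.0000 + 0.6341·12.4875] = 7.3824
Node 0 (S = 45): V_0 = e^(−0.07)·[0.3659·0.0000 + 0.6341·7.3824] = 4.3644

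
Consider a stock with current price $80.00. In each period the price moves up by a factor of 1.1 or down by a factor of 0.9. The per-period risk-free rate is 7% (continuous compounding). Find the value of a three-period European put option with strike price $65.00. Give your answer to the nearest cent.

Risk-neutral probability p = (e^0.07 − 0.9)/(1.1 − 0.9) = 0.1725/0.2000 = 0.8625
Terminal stock prices: S_uuu = 106.5, S_uud = 87.12, S_udd = 71.28, S_ddd = 58.32
Terminal payoffs (K − S): max(-41.48, 0) = 0, max(-22.12, 0) = 0, max(-6.28, 0) = 0, max(6.68, 0) = 6.68
Node uu (S = 96.8): V_uu = e^(−0.07)·[0.8625·0.0000 + 0.1375·0.0000] = 0.0000
Node ud (S = 79.2): V_ud = e^(−0.07)·[0.8625·0.0000 + 0.1375·0.0000] = 0.0000
Node dd (S = 64.8): V_dd = e^(−0.07)·[0.8625·0.0000 + 0.1375·6.6800] = 0.8561
Node u (S = 88): V_u = e^(−0.07)·[0.8625·0.0000 + 0.1375·0.0000] = 0.0000
Node d (S = 72): V_d = e^(−0.07)·[0.8625·0.0000 + 0.1375·0.8561] = 0.1097
Node 0 (S = 80): V_0 = e^(−0.07)·[0.8625·0.0000 + 0.1375·0.1097] = 0.0141

$0.01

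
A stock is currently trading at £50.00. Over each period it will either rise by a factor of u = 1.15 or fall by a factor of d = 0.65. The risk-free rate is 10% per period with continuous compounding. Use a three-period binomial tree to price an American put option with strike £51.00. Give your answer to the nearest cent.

£2.85

Risk-neutral probability p = (e^0.1 − 0.65)/(1.15 − 0.65) = 0.4552/0.5000 = 0.9103
Terminal stock prices: S_uuu = 76.04, S_uud = 42.98, S_udd = 24.29, S_ddd = 13.73
Terminal payoffs (K − S): max(-25.04, 0) = 0, max(8.019, 0) = 8.019, max(26.71, 0) = 26.71, max(37.27, 0) = 37.27
Node uu (S = 66.12): continuation = e^(−0.1)·[0.9103·0.0000 + 0.0897·8.0188] = 0.6505; exercise value = 0.0000 ≤ continuation, so V_uu = 0.6505
Node ud (S = 37.38): continuation = e^(−0.1)·[0.9103·8.0188 + 0.0897·26.7063] = 8.7717; exercise value = 13.6250 > continuation, so V_ud = 13.6250 (exercise)
Node dd (S = 21.13): continuation = e^(−0.1)·[0.9103·26.7063 + 0.0897·37.2687] = 25.0217; exercise value = 29.8750 > continuation, so V_dd = 29.8750 (exercise)
Node u (S = 57.5): continuation = e^(−0.1)·[0.9103·0.6505 + 0.0897·13.6250] = 1.6412; exercise value = 0.0000 ≤ continuation, so V_u = 1.6412
Node d (S = 32.5): continuation = e^(−0.1)·[0.9103·13.6250 + 0.0897·29.8750] = 13.6467; exercise value = 18.5000 > continuation, so V_d = 18.5000 (exercise)
Node 0 (S = 50): continuation = e^(−0.1)·[0.9103·1.6412 + 0.0897·18.5000] = 2.8527; exercise value = 1.0000 ≤ continuation, so V_0 = 2.8527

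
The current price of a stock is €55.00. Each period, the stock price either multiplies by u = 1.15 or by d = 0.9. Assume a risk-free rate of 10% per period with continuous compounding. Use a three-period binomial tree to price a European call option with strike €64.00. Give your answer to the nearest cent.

Risk-neutral probability p = (e^0.1 − 0.9)/(1.15 − 0.9) = 0.2052/0.2500 = 0.8207
Terminal stock prices: S_uuu = 83.65, S_uud = 65.46, S_udd = 51.23, S_ddd = 40.1
Terminal payoffs (S − K): max(19.65, 0) = 19.65, max(1.464, 0) = 1.464, max(-12.77, 0) = 0, max(-23.9, 0) = 0
Node uu (S = 72.74): V_uu = e^(−0.1)·[0.8207·19.6481 + 0.1793·1.4637] = 14.8279
Node ud (S = 56.92): V_ud = e^(−0.1)·[0.8207·1.4637 + 0.1793·0.0000] = 1.0870
Node dd (S = 44.55): V_dd = e^(−0.1)·[0.8207·0.0000 + 0.1793·0.0000] = 0.0000
Node u (S = 63.25): V_u = e^(−0.1)·[0.8207·14.8279 + 0.1793·1.0870] = 11.1873
Node d (S = 49.5): V_d = e^(−0.1)·[0.8207·1.0870 + 0.1793·0.0000] = 0.8072
Node 0 (S = 55): V_0 = e^(−0.1)·[0.8207·11.1873 + 0.1793·0.8072] = 8.4385

€8.44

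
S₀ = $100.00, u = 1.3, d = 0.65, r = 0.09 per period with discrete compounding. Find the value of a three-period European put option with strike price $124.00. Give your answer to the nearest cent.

Risk-neutral probability p = (1 + 0.09 − 0.65)/(1.3 − 0.65) = 0.4400/0.6500 = 0.6769
Terminal stock prices: S_uuu = 219.7, S_uud = 109.9, S_udd = 54.93, S_ddd = 27.46
Terminal payoffs (K − S): max(-95.7, 0) = 0, max(14.15, 0) = 14.15, max(69.07, 0) = 69.07, max(96.54, 0) = 96.54
Node uu (S = 169): V_uu = 1/1.09·[0.6769·0.0000 + 0.3231·14.1500] = 4.1941
Node ud (S = 84.5): V_ud = 1/1.09·[0.6769·14.1500 + 0.3231·69.0750] = 29.2615
Node dd (S = 42.25): V_dd = 1/1.09·[0.6769·69.0750 + 0.3231·96.5375] = 71.5115
Node u (S = 130): V_u = 1/1.09·[0.6769·4.1941 + 0.3231·29.2615] = 11.2778
Node d (S = 65): V_d = 1/1.09·[0.6769·29.2615 + 0.3231·71.5115] = 39.3683
Node 0 (S = 100): V_0 = 1/1.09·[0.6769·11.2778 + 0.3231·39.3683] = 18.6726

$18.67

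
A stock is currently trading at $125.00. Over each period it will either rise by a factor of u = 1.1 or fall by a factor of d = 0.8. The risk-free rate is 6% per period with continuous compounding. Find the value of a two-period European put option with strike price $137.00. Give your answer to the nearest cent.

Risk-neutral probability p = (e^0.06 − 0.8)/(1.1 − 0.8) = 0.2618/0.3000 = 0.8728
Terminal stock prices: S_uu = 151.3, S_ud = 110, S_dd = 80
Terminal payoffs (K − S): max(-14.25, 0) = 0, max(27, 0) = 27, max(57, 0) = 57
Node u (S = 137.5): V_u = e^(−0.06)·[0.8728·0.0000 + 0.1272·27.0000] = 3.2347
Node d (S = 100): V_d = e^(−0.06)·[0.8728·27.0000 + 0.1272·57.0000] = 29.0217
Node 0 (S = 125): V_0 = e^(−0.06)·[0.8728·3.2347 + 0.1272·29.0217] = 6.1357

$6.14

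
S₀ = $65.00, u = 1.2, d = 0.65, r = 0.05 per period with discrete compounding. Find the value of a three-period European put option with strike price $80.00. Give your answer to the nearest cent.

Risk-neutral probability p = (1 + 0.05 − 0.65)/(1.2 − 0.65) = 0.4000/0.5500 = 0.7273
Terminal stock prices: S_uuu = 112.3, S_uud = 60.84, S_udd = 32.96, S_ddd = 17.85
Terminal payoffs (K − S): max(-32.32, 0) = 0, max(19.16, 0) = 19.16, max(47.04, 0) = 47.04, max(62.15, 0) = 62.15
Node uu (S = 93.6): V_uu = 1/1.05·[0.7273·0.0000 + 0.2727·19.1600] = 4.9766
Node ud (S = 50.7): V_ud = 1/1.05·[0.7273·19.1600 + 0.2727·47.0450] = 25.4905
Node dd (S = 27.46): V_dd = 1/1.05·[0.7273·47.0450 + 0.2727·62.1494] = 48.7280
Node u (S = 78): V_u = 1/1.05·[0.7273·4.9766 + 0.2727·25.4905] = 10.0679
Node d (S = 42.25): V_d = 1/1.05·[0.7273·25.4905 + 0.2727·48.7280] = 30.3124
Node 0 (S = 65): V_0 = 1/1.05·[0.7273·10.0679 + 0.2727·30.3124] = 14.8468

$14.85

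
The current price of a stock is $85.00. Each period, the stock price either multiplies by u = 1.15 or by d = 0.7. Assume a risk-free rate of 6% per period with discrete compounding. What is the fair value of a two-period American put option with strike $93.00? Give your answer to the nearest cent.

$9.82

Risk-neutral probability p = (1 + 0.06 − 0.7)/(1.15 − 0.7) = 0.3600/0.4500 = 0.8000
Terminal stock prices: S_uu = 112.4, S_ud = 68.42, S_dd = 41.65
Terminal payoffs (K − S): max(-19.41, 0) = 0, max(24.58, 0) = 24.58, max(51.35, 0) = 51.35
Node u (S = 97.75): continuation = 1/1.06·[0.8000·0.0000 + 0.2000·24.5750] = 4.6368; exercise value = 0.0000 ≤ continuation, so V_u = 4.6368
Node d (S = 59.5): continuation = 1/1.06·[0.8000·24.5750 + 0.2000·51.3500] = 28.2358; exercise value = 33.5000 > continuation, so V_d = 33.5000 (exercise)
Node 0 (S = 85): continuation = 1/1.06·[0.8000·4.6368 + 0.2000·33.5000] = 9.8202; exercise value = 8.0000 ≤ continuation, so V_0 = 9.8202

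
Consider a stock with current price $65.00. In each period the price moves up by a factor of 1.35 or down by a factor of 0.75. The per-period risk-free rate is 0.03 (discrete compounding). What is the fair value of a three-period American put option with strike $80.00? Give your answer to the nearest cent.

Risk-neutral probability p = (1 + 0.03 − 0.75)/(1.35 − 0.75) = 0.2800/0.6000 = 0.4667
Terminal stock prices: S_uuu = 159.9, S_uud = 88.85, S_udd = 49.36, S_ddd = 27.42
Terminal payoffs (K − S): max(-79.92, 0) = 0, max(-8.847, 0) = 0, max(30.64, 0) = 30.64, max(52.58, 0) = 52.58
Node uu (S = 118.5): continuation = 1/1.03·[0.4667·0.0000 + 0.5333·0.0000] = 0.0000; exercise value = 0.0000 ≤ continuation, so V_uu = 0.0000
Node ud (S = 65.81): continuation = 1/1.03·[0.4667·0.0000 + 0.5333·30.6406] = 15.8657; exercise value = 14.1875 ≤ continuation, so V_ud = 15.8657
Node dd (S = 36.56): continuation = 1/1.03·[0.4667·30.6406 + 0.5333·52.5781] = 41.1074; exercise value = 43.4375 > continuation, so V_dd = 43.4375 (exercise)
Node u (S = 87.75): continuation = 1/1.03·[0.4667·0.0000 + 0.5333·15.8657] = 8.2152; exercise value = 0.0000 ≤ continuation, so V_u = 8.2152
Node d (S = 48.75): continuation = 1/1.03·[0.4667·15.8657 + 0.5333·43.4375] = 29.6803; exercise value = 31.2500 > continuation, so V_d = 31.2500 (exercise)
Node 0 (S = 65): continuation = 1/1.03·[0.4667·8.2152 + 0.5333·31.2500] = 19.9033; exercise value = 15.0000 ≤ continuation, so V_0 = 19.9033

$19.90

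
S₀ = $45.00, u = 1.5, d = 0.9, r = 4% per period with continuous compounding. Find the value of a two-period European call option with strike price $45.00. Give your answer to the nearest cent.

Risk-neutral probability p = (e^0.04 − 0.9)/(1.5 − 0.9) = 0.1408/0.6000 = 0.2347
Terminal stock prices: S_uu = 101.2, S_ud = 60.75, S_dd = 36.45
Terminal payoffs (S − K): max(56.25, 0) = 56.25, max(15.75, 0) = 15.75, max(-8.55, 0) = 0
Node u (S = 67.5): V_u = e^(−0.04)·[0.2347·56.2500 + 0.7653·15.7500] = 24.2645
Node d (S = 40.5): V_d = e^(−0.04)·[0.2347·15.7500 + 0.7653·0.0000] = 3.5513
Node 0 (S = 45): V_0 = e^(−0.04)·[0.2347·24.2645 + 0.7653·3.5513] = 8.0825

$8.08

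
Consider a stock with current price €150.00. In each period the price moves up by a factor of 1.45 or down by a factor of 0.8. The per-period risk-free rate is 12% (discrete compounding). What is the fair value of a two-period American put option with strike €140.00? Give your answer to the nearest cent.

€9.07

Risk-neutral probability p = (1 + 0.12 − 0.8)/(1.45 − 0.8) = 0.3200/0.6500 = 0.4923
Terminal stock prices: S_uu = 315.4, S_ud = 174, S_dd = 96
Terminal payoffs (K − S): max(-175.4, 0) = 0, max(-34, 0) = 0, max(44, 0) = 44
Node u (S = 217.5): continuation = 1/1.12·[0.4923·0.0000 + 0.5077·0.0000] = 0.0000; exercise value = 0.0000 ≤ continuation, so V_u = 0.0000
Node d (S = 120): continuation = 1/1.12·[0.4923·0.0000 + 0.5077·44.0000] = 19.9451; exercise value = 20.0000 > continuation, so V_d = 20.0000 (exercise)
Node 0 (S = 150): continuation = 1/1.12·[0.4923·0.0000 + 0.5077·20.0000] = 9.0659; exercise value = 0.0000 ≤ continuation, so V_0 = 9.0659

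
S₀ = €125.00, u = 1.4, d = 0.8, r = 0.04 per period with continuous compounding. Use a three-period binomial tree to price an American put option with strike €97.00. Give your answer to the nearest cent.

Risk-neutral probability p = (e^0.04 − 0.8)/(1.4 − 0.8) = 0.2408/0.6000 = 0.4014
Terminal stock prices: S_uuu = 343, S_uud = 196, S_udd = 112, S_ddd = 64
Terminal payoffs (K − S): max(-246, 0) = 0, max(-99, 0) = 0, max(-15, 0) = 0, max(33, 0) = 33
Node uu (S = 245): continuation = e^(−0.04)·[0.4014·0.0000 + 0.5986·0.0000] = 0.0000; exercise value = 0.0000 ≤ continuation, so V_uu = 0.0000
Node ud (S = 140): continuation = e^(−0.04)·[0.4014·0.0000 + 0.5986·0.0000] = 0.0000; exercise value = 0.0000 ≤ continuation, so V_ud = 0.0000
Node dd (S = 80): continuation = e^(−0.04)·[0.4014·0.0000 + 0.5986·33.0000] = 18.9808; exercise value = 17.0000 ≤ continuation, so V_dd = 18.9808
Node u (S = 175): continuation = e^(−0.04)·[0.4014·0.0000 + 0.5986·0.0000] = 0.0000; exercise value = 0.0000 ≤ continuation, so V_u = 0.0000
Node d (S = 100): continuation = e^(−0.04)·[0.4014·0.0000 + 0.5986·18.9808] = 10.9173; exercise value = 0.0000 ≤ continuation, so V_d = 10.9173
Node 0 (S = 125): continuation = e^(−0.04)·[0.4014·0.0000 + 0.5986·10.9173] = 6.2794; exercise value = 0.0000 ≤ continuation, so V_0 = 6.2794

€6.28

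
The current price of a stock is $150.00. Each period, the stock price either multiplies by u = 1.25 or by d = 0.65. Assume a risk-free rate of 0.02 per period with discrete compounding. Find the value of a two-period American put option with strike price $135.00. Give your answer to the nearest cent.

Risk-neutral probability p = (1 + 0.02 − 0.65)/(1.25 − 0.65) = 0.3700/0.6000 = 0.6167
Terminal stock prices: S_uu = 234.4, S_ud = 121.9, S_dd = 63.38
Terminal payoffs (K − S): max(-99.38, 0) = 0, max(13.12, 0) = 13.12, max(71.62, 0) = 71.62
Node u (S = 187.5): continuation = 1/1.02·[0.6167·0.0000 + 0.3833·13.1250] = 4.9326; exercise value = 0.0000 ≤ continuation, so V_u = 4.9326
Node d (S = 97.5): continuation = 1/1.02·[0.6167·13.1250 + 0.3833·71.6250] = 34.8529; exercise value = 37.5000 > continuation, so V_d = 37.5000 (exercise)
Node 0 (S = 150): continuation = 1/1.02·[0.6167·4.9326 + 0.3833·37.5000] = 17.0753; exercise value = 0.0000 ≤ continuation, so V_0 = 17.0753

$17.08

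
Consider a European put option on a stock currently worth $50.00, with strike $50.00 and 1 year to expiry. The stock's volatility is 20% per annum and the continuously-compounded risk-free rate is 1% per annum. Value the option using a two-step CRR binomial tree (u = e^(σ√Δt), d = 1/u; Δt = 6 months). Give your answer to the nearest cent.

CRR parameters: u = e^(σ√Δt) = e^(0.2·√0.5) = 1.1519, d = 1/u = 0.8681
Per-period rate: rΔt = 0.01·0.5 = 0.005, so R = e^0.005 = 1.0050
Risk-neutral probability p = (e^0.005 − 0.8681)/(1.1519 − 0.8681) = 0.1369/0.2838 = 0.4824
Terminal stock prices: S_uu = 66.34, S_ud = 50, S_dd = 37.68
Terminal payoffs (K − S): max(-16.34, 0) = 0, max(0, 0) = 0, max(12.32, 0) = 12.32
Node u (S = 57.6): V_u = e^(−0.005)·[0.4824·0.0000 + 0.5176·0.0000] = 0.0000
Node d (S = 43.41): V_d = e^(−0.005)·[0.4824·0.0000 + 0.5176·12.3181] = 6.3445
Node 0 (S = 50): V_0 = e^(−0.005)·[0.4824·0.0000 + 0.5176·6.3445] = 3.2677

$3.27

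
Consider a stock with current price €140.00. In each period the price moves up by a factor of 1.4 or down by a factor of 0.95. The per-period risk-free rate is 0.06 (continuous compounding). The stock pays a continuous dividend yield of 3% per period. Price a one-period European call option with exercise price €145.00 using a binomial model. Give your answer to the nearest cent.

Per-period risk-free factor R = e^0.06 = 1.0618; dividend-adjusted growth = e^(0.06−0.03) = 1.0305.
Risk-neutral probability p = (1.0305 − 0.95)/(1.4 − 0.95) = 0.0805/0.4500 = 0.1788
Terminal stock prices: S_u = 196, S_d = 133
Terminal payoffs (S − K): max(51, 0) = 51, max(-12, 0) = 0
Node 0 (S = 140): V_0 = e^(−0.06)·[0.1788·51.0000 + 0.8212·0.0000] = 8.5872

€8.59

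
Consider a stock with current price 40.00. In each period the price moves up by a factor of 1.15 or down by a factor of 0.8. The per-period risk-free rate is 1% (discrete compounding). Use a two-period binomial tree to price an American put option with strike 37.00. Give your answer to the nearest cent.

2.03

Risk-neutral probability p = (1 + 0.01 − 0.8)/(1.15 − 0.8) = 0.2100/0.3500 = 0.6000
Terminal stock prices: S_uu = 52.9, S_ud = 36.8, S_dd = 25.6
Terminal payoffs (K − S): max(-15.9, 0) = 0, max(0.2, 0) = 0.2, max(11.4, 0) = 11.4
Node u (S = 46): continuation = 1/1.01·[0.6000·0.0000 + 0.4000·0.2000] = 0.0792; exercise value = 0.0000 ≤ continuation, so V_u = 0.0792
Node d (S = 32): continuation = 1/1.01·[0.6000·0.2000 + 0.4000·11.4000] = 4.6337; exercise value = 5.0000 > continuation, so V_d = 5.0000 (exercise)
Node 0 (S = 40): continuation = 1/1.01·[0.6000·0.0792 + 0.4000·5.0000] = 2.0273; exercise value = 0.0000 ≤ continuation, so V_0 = 2.0273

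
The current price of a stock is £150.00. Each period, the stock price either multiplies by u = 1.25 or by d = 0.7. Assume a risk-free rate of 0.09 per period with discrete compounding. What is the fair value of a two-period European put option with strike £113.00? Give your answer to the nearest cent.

Risk-neutral probability p = (1 + 0.09 − 0.7)/(1.25 − 0.7) = 0.3900/0.5500 = 0.7091
Terminal stock prices: S_uu = 234.4, S_ud = 131.2, S_dd = 73.5
Terminal payoffs (K − S): max(-121.4, 0) = 0, max(-18.25, 0) = 0, max(39.5, 0) = 39.5
Node u (S = 187.5): V_u = 1/1.09·[0.7091·0.0000 + 0.2909·0.0000] = 0.0000
Node d (S = 105): V_d = 1/1.09·[0.7091·0.0000 + 0.2909·39.5000] = 10.5421
Node 0 (S = 150): V_0 = 1/1.09·[0.7091·0.0000 + 0.2909·10.5421] = 2.8136

£2.81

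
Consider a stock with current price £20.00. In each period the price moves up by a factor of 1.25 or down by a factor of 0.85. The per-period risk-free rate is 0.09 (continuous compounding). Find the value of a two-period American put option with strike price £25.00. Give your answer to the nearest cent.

Risk-neutral probability p = (e^0.09 − 0.85)/(1.25 − 0.85) = 0.2442/0.4000 = 0.6104
Terminal stock prices: S_uu = 31.25, S_ud = 21.25, S_dd = 14.45
Terminal payoffs (K − S): max(-6.25, 0) = 0, max(3.75, 0) = 3.75, max(10.55, 0) = 10.55
Node u (S = 25): continuation = e^(−0.09)·[0.6104·0.0000 + 0.3896·3.7500] = 1.3351; exercise value = 0.0000 ≤ continuation, so V_u = 1.3351
Node d (S = 17): continuation = e^(−0.09)·[0.6104·3.7500 + 0.3896·10.5500] = 5.8483; exercise value = 8.0000 > continuation, so V_d = 8.0000 (exercise)
Node 0 (S = 20): continuation = e^(−0.09)·[0.6104·1.3351 + 0.3896·8.0000] = 3.5931; exercise value = 5.0000 > continuation, so V_0 = 5.0000 (exercise)

£5.00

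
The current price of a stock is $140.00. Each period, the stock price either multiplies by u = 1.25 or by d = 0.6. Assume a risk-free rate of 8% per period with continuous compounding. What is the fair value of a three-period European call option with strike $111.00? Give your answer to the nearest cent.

$59.30

Risk-neutral probability p = (e^0.08 − 0.6)/(1.25 − 0.6) = 0.4833/0.6500 = 0.7435
Terminal stock prices: S_uuu = 273.4, S_uud = 131.2, S_udd = 63, S_ddd = 30.24
Terminal payoffs (S − K): max(162.4, 0) = 162.4, max(20.25, 0) = 20.25, max(-48, 0) = 0, max(-80.76, 0) = 0
Node uu (S = 218.8): V_uu = e^(−0.08)·[0.7435·162.4375 + 0.2565·20.2500] = 116.2841
Node ud (S = 105): V_ud = e^(−0.08)·[0.7435·20.2500 + 0.2565·0.0000] = 13.8987
Node dd (S = 50.4): V_dd = e^(−0.08)·[0.7435·0.0000 + 0.2565·0.0000] = 0.0000
Node u (S = 175): V_u = e^(−0.08)·[0.7435·116.2841 + 0.2565·13.8987] = 83.1027
Node d (S = 84): V_d = e^(−0.08)·[0.7435·13.8987 + 0.2565·0.0000] = 9.5394
Node 0 (S = 140): V_0 = e^(−0.08)·[0.7435·83.1027 + 0.2565·9.5394] = 59.2965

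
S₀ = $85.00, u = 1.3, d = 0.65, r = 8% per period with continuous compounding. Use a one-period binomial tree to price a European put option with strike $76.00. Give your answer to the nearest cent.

Risk-neutral probability p = (e^0.08 − 0.65)/(1.3 − 0.65) = 0.4333/0.6500 = 0.6666
Terminal stock prices: S_u = 110.5, S_d = 55.25
Terminal payoffs (K − S): max(-34.5, 0) = 0, max(20.75, 0) = 20.75
Node 0 (S = 85): V_0 = e^(−0.08)·[0.6666·0.0000 + 0.3334·20.7500] = 6.3863

$6.39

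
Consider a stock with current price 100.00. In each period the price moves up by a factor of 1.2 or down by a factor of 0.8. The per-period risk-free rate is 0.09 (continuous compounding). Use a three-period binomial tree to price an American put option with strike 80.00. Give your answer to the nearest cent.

Risk-neutral probability p = (e^0.09 − 0.8)/(1.2 − 0.8) = 0.2942/0.4000 = 0.7354
Terminal stock prices: S_uuu = 172.8, S_uud = 115.2, S_udd = 76.8, S_ddd = 51.2
Terminal payoffs (K − S): max(-92.8, 0) = 0, max(-35.2, 0) = 0, max(3.2, 0) = 3.2, max(28.8, 0) = 28.8
Node uu (S = 144): continuation = e^(−0.09)·[0.7354·0.0000 + 0.2646·0.0000] = 0.0000; exercise value = 0.0000 ≤ continuation, so V_uu = 0.0000
Node ud (S = 96): continuation = e^(−0.09)·[0.7354·0.0000 + 0.2646·3.2000] = 0.7737; exercise value = 0.0000 ≤ continuation, so V_ud = 0.7737
Node dd (S = 64): continuation = e^(−0.09)·[0.7354·3.2000 + 0.2646·28.8000] = 9.1145; exercise value = 16.0000 > continuation, so V_dd = 16.0000 (exercise)
Node u (S = 120): continuation = e^(−0.09)·[0.7354·0.0000 + 0.2646·0.7737] = 0.1871; exercise value = 0.0000 ≤ continuation, so V_u = 0.1871
Node d (S = 80): continuation = e^(−0.09)·[0.7354·0.7737 + 0.2646·16.0000] = 4.3888; exercise value = 0.0000 ≤ continuation, so V_d = 4.3888
Node 0 (S = 100): continuation = e^(−0.09)·[0.7354·0.1871 + 0.2646·4.3888] = 1.1869; exercise value = 0.0000 ≤ continuation, so V_0 = 1.1869

1.19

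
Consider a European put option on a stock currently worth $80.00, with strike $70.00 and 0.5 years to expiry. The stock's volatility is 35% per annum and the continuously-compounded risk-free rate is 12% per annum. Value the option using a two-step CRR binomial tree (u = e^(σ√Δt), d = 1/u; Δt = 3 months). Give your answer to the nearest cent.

$2.68

CRR parameters: u = e^(σ√Δt) = e^(0.35·√0.25) = 1.1912, d = 1/u = 0.8395
Per-period rate: rΔt = 0.12·0.25 = 0.03, so R = e^0.03 = 1.0305
Risk-neutral probability p = (e^0.03 − 0.8395)/(1.1912 − 0.8395) = 0.1910/0.3518 = 0.5429
Terminal stock prices: S_uu = 113.5, S_ud = 80, S_dd = 56.38
Terminal payoffs (K − S): max(-43.53, 0) = 0, max(-10, 0) = 0, max(13.62, 0) = 13.62
Node u (S = 95.3): V_u = e^(−0.03)·[0.5429·0.0000 + 0.4571·0.0000] = 0.0000
Node d (S = 67.16): V_d = e^(−0.03)·[0.5429·0.0000 + 0.4571·13.6250] = 6.0435
Node 0 (S = 80): V_0 = e^(−0.03)·[0.5429·0.0000 + 0.4571·6.0435] = 2.6806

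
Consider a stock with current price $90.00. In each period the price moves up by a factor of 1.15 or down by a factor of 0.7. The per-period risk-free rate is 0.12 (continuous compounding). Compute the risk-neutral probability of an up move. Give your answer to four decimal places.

Risk-neutral probability p = (e^0.12 − 0.7)/(1.15 − 0.7) = 0.4275/0.4500 = 0.9500

p = 0.9500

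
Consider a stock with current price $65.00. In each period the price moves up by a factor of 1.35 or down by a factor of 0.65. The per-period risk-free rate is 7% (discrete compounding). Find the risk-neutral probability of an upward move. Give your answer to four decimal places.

p = 0.6000

Risk-neutral probability p = (1 + 0.07 − 0.65)/(1.35 − 0.65) = 0.4200/0.7000 = 0.6000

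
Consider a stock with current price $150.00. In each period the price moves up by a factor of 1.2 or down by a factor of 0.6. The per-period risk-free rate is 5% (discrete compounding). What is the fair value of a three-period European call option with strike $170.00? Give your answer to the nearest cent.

$32.51

Risk-neutral probability p = (1 + 0.05 − 0.6)/(1.2 − 0.6) = 0.4500/0.6000 = 0.7500
Terminal stock prices: S_uuu = 259.2, S_uud = 129.6, S_udd = 64.8, S_ddd = 32.4
Terminal payoffs (S − K): max(89.2, 0) = 89.2, max(-40.4, 0) = 0, max(-105.2, 0) = 0, max(-137.6, 0) = 0
Node uu (S = 216): V_uu = 1/1.05·[0.7500·89.2000 + 0.2500·0.0000] = 63.7143
Node ud (S = 108): V_ud = 1/1.05·[0.7500·0.0000 + 0.2500·0.0000] = 0.0000
Node dd (S = 54): V_dd = 1/1.05·[0.7500·0.0000 + 0.2500·0.0000] = 0.0000
Node u (S = 180): V_u = 1/1.05·[0.7500·63.7143 + 0.2500·0.0000] = 45.5102
Node d (S = 90): V_d = 1/1.05·[0.7500·0.0000 + 0.2500·0.0000] = 0.0000
Node 0 (S = 150): V_0 = 1/1.05·[0.7500·45.5102 + 0.2500·0.0000] = 32.5073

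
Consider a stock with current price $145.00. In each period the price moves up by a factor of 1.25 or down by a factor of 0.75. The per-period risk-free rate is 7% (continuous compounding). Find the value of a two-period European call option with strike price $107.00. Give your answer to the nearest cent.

Risk-neutral probability p = (e^0.07 − 0.75)/(1.25 − 0.75) = 0.3225/0.5000 = 0.6450
Terminal stock prices: S_uu = 226.6, S_ud = 135.9, S_dd = 81.56
Terminal payoffs (S − K): max(119.6, 0) = 119.6, max(28.94, 0) = 28.94, max(-25.44, 0) = 0
Node u (S = 181.2): V_u = e^(−0.07)·[0.6450·119.5625 + 0.3550·28.9375] = 81.4839
Node d (S = 108.8): V_d = e^(−0.07)·[0.6450·28.9375 + 0.3550·0.0000] = 17.4033
Node 0 (S = 145): V_0 = e^(−0.07)·[0.6450·81.4839 + 0.3550·17.4033] = 54.7654

$54.77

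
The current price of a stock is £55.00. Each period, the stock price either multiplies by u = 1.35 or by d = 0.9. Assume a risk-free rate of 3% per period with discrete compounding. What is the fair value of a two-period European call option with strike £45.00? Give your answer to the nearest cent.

Risk-neutral probability p = (1 + 0.03 − 0.9)/(1.35 − 0.9) = 0.1300/0.4500 = 0.2889
Terminal stock prices: S_uu = 100.2, S_ud = 66.83, S_dd = 44.55
Terminal payoffs (S − K): max(55.24, 0) = 55.24, max(21.83, 0) = 21.83, max(-0.45, 0) = 0
Node u (S = 74.25): V_u = 1/1.03·[0.2889·55.2375 + 0.7111·21.8250] = 30.5607
Node d (S = 49.5): V_d = 1/1.03·[0.2889·21.8250 + 0.7111·0.0000] = 6.1214
Node 0 (S = 55): V_0 = 1/1.03·[0.2889·30.5607 + 0.7111·6.1214] = 12.7977

£12.80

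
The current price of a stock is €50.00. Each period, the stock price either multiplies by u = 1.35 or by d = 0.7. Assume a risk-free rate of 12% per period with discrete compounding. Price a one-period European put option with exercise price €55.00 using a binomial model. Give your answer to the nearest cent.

€6.32

Risk-neutral probability p = (1 + 0.12 − 0.7)/(1.35 − 0.7) = 0.4200/0.6500 = 0.6462
Terminal stock prices: S_u = 67.5, S_d = 35
Terminal payoffs (K − S): max(-12.5, 0) = 0, max(20, 0) = 20
Node 0 (S = 50): V_0 = 1/1.12·[0.6462·0.0000 + 0.3538·20.0000] = 6.3187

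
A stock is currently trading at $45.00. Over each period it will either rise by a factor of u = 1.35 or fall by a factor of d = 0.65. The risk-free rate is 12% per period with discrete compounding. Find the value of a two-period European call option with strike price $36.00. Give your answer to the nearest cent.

$17.76

Risk-neutral probability p = (1 + 0.12 − 0.65)/(1.35 − 0.65) = 0.4700/0.7000 = 0.6714
Terminal stock prices: S_uu = 82.01, S_ud = 39.49, S_dd = 19.01
Terminal payoffs (S − K): max(46.01, 0) = 46.01, max(3.488, 0) = 3.488, max(-16.99, 0) = 0
Node u (S = 60.75): V_u = 1/1.12·[0.6714·46.0125 + 0.3286·3.4875] = 28.6071
Node d (S = 29.25): V_d = 1/1.12·[0.6714·3.4875 + 0.3286·0.0000] = 2.0907
Node 0 (S = 45): V_0 = 1/1.12·[0.6714·28.6071 + 0.3286·2.0907] = 17.7630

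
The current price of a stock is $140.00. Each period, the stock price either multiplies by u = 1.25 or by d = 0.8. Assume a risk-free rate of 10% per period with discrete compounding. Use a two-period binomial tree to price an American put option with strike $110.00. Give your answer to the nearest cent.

Risk-neutral probability p = (1 + 0.1 − 0.8)/(1.25 − 0.8) = 0.3000/0.4500 = 0.6667
Terminal stock prices: S_uu = 218.8, S_ud = 140, S_dd = 89.6
Terminal payoffs (K − S): max(-108.8, 0) = 0, max(-30, 0) = 0, max(20.4, 0) = 20.4
Node u (S = 175): continuation = 1/1.1·[0.6667·0.0000 + 0.3333·0.0000] = 0.0000; exercise value = 0.0000 ≤ continuation, so V_u = 0.0000
Node d (S = 112): continuation = 1/1.1·[0.6667·0.0000 + 0.3333·20.4000] = 6.1818; exercise value = 0.0000 ≤ continuation, so V_d = 6.1818
Node 0 (S = 140): continuation = 1/1.1·[0.6667·0.0000 + 0.3333·6.1818] = 1.8733; exercise value = 0.0000 ≤ continuation, so V_0 = 1.8733

$1.87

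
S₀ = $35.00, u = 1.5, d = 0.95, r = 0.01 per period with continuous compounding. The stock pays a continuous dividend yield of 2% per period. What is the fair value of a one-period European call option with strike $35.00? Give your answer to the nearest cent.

$1.26

Per-period risk-free factor R = e^0.01 = 1.0101; dividend-adjusted growth = e^(0.01−0.02) = 0.9900.
Risk-neutral probability p = (0.9900 − 0.95)/(1.5 − 0.95) = 0.0400/0.5500 = 0.0728
Terminal stock prices: S_u = 52.5, S_d = 33.25
Terminal payoffs (S − K): max(17.5, 0) = 17.5, max(-1.75, 0) = 0
Node 0 (S = 35): V_0 = e^(−0.01)·[0.0728·17.5000 + 0.9272·0.0000] = 1.2616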